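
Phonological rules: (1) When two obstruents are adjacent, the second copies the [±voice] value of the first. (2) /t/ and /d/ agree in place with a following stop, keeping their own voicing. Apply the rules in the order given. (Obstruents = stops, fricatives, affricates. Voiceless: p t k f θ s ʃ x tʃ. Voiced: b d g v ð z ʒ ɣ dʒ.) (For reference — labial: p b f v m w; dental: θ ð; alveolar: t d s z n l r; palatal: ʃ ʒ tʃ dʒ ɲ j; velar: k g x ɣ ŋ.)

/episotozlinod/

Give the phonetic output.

[episotozlinod]

Rule 1: no segment meets the rule's conditions; no change.
After rule 1: episotozlinod
Rule 2: no segment meets the rule's conditions; no change.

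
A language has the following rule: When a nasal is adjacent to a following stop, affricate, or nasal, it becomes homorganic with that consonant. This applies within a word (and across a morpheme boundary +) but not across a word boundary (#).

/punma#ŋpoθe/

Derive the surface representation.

[pumma#mpoθe]

/n/ before /m/ (labial) → [m]
/ŋ/ before /p/ (labial) → [m]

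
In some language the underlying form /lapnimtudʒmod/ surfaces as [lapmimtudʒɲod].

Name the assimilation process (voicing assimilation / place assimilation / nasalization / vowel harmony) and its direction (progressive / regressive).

place assimilation, progressive

/n/→[m] /m/→[ɲ].
Each target copies a feature from the preceding segment, so the direction is progressive.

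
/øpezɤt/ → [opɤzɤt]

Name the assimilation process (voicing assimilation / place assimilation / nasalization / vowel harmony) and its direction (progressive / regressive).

/ø/→[o] /e/→[ɤ].
Vowels agree with the last vowel, so the harmony is regressive.

vowel harmony, regressive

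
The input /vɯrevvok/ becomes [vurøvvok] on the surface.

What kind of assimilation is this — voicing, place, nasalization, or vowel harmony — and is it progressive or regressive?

vowel harmony, regressive

/ɯ/→[u] /e/→[ø].
Vowels agree with the last vowel, so the harmony is regressive.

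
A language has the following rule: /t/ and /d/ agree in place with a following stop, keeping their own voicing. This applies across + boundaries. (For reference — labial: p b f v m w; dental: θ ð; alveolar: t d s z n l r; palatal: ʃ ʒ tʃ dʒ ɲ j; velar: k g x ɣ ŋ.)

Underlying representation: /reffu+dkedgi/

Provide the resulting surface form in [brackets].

[reffu+gkeggi]

/d/ before /k/ (velar) → [g]
/d/ before /g/ (velar) → [g]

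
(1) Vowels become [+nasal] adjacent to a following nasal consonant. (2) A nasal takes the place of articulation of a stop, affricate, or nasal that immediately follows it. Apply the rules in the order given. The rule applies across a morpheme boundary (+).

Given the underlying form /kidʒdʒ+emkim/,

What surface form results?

Rule 1: /e/ before nasal /m/ → [ẽ]
Rule 1: /i/ before nasal /m/ → [ĩ]
After rule 1: kidʒdʒ+ẽmkĩm
Rule 2: /m/ before /k/ (velar) → [ŋ]

[kidʒdʒ+ẽŋkĩm]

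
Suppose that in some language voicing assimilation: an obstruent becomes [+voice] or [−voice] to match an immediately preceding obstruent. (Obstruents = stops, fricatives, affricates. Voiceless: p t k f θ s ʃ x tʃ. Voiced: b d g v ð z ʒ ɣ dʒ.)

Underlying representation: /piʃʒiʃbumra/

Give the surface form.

/ʒ/ after /ʃ/ (voiceless) → [ʃ]
/b/ after /ʃ/ (voiceless) → [p]

[piʃʃiʃpumra]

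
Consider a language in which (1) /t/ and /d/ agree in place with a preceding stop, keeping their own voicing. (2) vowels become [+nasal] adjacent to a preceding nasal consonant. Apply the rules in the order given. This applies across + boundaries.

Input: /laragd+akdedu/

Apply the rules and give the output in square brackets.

Rule 1: /d/ after /g/ (velar) → [g]
Rule 1: /d/ after /k/ (velar) → [g]
After rule 1: laragg+akgedu
Rule 2: no segment meets the rule's conditions; no change.

[laragg+akgedu]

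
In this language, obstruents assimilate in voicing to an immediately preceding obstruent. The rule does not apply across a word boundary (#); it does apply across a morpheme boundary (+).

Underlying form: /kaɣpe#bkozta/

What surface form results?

[kaɣbe#bgozda]

/p/ after /ɣ/ (voiced) → [b]
/k/ after /b/ (voiced) → [g]
/t/ after /z/ (voiced) → [d]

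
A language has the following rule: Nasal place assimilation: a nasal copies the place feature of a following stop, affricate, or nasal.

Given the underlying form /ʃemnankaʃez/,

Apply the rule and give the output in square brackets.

[ʃennaŋkaʃez]

/m/ before /n/ (alveolar) → [n]
/n/ before /k/ (velar) → [ŋ]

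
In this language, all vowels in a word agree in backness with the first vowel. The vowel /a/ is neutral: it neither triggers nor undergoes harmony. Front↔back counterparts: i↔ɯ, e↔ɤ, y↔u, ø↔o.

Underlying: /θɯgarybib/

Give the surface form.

[θɯgarubɯb]

/y/ harmonizes with /ɯ/ ([+back]) → [u]
/i/ harmonizes with /ɯ/ ([+back]) → [ɯ]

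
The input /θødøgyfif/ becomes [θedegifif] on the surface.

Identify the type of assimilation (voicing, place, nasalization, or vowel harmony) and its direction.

/ø/→[e] /ø/→[e] /y/→[i].
Vowels agree with the last vowel, so the harmony is regressive.

vowel harmony, regressive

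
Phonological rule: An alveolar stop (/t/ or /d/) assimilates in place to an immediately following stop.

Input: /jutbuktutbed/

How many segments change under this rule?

/t/ before /b/ (labial) → [p]
/t/ before /b/ (labial) → [p]
2 segments change.

2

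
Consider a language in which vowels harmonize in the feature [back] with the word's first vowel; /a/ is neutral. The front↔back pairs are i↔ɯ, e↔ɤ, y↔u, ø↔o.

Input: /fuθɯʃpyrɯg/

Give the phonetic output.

/y/ harmonizes with /u/ ([+back]) → [u]

[fuθɯʃpurɯg]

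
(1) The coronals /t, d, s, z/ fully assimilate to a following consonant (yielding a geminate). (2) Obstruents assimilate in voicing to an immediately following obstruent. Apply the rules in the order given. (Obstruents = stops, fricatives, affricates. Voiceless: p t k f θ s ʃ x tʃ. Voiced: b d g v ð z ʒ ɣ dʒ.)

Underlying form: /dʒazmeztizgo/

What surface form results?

[dʒammettiggo]

Rule 1: /z/ before /m/ → [m] (total assimilation)
Rule 1: /z/ before /t/ → [t] (total assimilation)
Rule 1: /z/ before /g/ → [g] (total assimilation)
After rule 1: dʒammettiggo
Rule 2: no segment meets the rule's conditions; no change.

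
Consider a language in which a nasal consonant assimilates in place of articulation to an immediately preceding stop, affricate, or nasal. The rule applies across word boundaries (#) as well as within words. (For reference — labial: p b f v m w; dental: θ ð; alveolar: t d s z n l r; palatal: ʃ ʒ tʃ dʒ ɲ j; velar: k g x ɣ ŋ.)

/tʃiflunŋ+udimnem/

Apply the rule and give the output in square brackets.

[tʃiflunn+udimmem]

/ŋ/ after /n/ (alveolar) → [n]
/n/ after /m/ (labial) → [m]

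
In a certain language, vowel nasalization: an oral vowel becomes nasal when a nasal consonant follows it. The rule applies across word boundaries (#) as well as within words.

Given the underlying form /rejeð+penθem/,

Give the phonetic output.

/e/ before nasal /n/ → [ẽ]
/e/ before nasal /m/ → [ẽ]

[rejeð+pẽnθẽm]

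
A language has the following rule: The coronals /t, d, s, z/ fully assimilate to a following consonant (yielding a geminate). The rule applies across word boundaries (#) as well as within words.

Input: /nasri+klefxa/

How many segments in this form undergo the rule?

/s/ before /r/ → [r] (total assimilation)
1 segment changes.

1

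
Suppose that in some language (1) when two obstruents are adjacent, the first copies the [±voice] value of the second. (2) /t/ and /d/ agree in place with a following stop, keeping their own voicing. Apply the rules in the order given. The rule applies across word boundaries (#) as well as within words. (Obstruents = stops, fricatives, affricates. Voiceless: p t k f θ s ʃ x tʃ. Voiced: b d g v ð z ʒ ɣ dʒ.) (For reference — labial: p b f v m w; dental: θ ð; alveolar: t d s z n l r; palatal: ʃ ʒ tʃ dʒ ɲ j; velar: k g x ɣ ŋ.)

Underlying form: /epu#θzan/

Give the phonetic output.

Rule 1: /θ/ before /z/ (voiced) → [ð]
After rule 1: epu#ðzan
Rule 2: no segment meets the rule's conditions; no change.

[epu#ðzan]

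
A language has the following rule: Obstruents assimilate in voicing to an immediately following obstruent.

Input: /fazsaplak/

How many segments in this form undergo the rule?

1

/z/ before /s/ (voiceless) → [s]
1 segment changes.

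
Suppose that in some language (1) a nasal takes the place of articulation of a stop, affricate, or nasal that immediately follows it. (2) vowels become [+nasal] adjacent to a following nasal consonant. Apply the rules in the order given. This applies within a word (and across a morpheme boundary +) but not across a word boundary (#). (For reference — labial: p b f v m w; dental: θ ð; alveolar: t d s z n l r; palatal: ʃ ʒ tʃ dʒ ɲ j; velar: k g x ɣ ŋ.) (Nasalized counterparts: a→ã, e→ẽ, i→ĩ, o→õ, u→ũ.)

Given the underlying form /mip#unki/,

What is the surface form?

[mip#ũŋki]

Rule 1: /n/ before /k/ (velar) → [ŋ]
After rule 1: mip#uŋki
Rule 2: /u/ before nasal /ŋ/ → [ũ]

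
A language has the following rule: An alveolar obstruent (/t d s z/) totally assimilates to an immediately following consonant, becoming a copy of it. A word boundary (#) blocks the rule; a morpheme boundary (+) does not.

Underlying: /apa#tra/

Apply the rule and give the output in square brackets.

[apa#rra]

/t/ before /r/ → [r] (total assimilation)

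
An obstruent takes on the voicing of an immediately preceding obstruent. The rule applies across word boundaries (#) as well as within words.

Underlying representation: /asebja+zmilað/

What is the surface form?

no segment meets the rule's conditions; no change.

[asebja+zmilað]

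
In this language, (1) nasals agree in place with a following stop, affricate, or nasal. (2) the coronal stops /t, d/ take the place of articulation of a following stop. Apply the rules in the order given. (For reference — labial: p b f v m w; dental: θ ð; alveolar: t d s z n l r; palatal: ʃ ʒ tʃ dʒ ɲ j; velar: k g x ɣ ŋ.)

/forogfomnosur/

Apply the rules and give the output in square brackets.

[forogfonnosur]

Rule 1: /m/ before /n/ (alveolar) → [n]
After rule 1: forogfonnosur
Rule 2: no segment meets the rule's conditions; no change.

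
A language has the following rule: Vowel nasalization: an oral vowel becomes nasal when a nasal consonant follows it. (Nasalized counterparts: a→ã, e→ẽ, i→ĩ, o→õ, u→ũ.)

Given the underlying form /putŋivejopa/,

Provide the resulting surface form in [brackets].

[putŋivejopa]

no segment meets the rule's conditions; no change.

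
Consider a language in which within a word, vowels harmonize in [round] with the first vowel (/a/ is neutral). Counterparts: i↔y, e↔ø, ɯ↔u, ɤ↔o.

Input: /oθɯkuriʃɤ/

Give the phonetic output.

/ɯ/ harmonizes with /o/ ([+round]) → [u]
/i/ harmonizes with /o/ ([+round]) → [y]
/ɤ/ harmonizes with /o/ ([+round]) → [o]

[oθukuryʃo]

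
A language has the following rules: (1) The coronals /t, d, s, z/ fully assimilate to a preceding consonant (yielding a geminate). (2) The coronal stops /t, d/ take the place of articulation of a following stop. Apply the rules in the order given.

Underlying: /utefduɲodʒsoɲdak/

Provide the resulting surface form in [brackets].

Rule 1: /d/ after /f/ → [f] (total assimilation)
Rule 1: /s/ after /dʒ/ → [dʒ] (total assimilation)
Rule 1: /d/ after /ɲ/ → [ɲ] (total assimilation)
After rule 1: uteffuɲodʒdʒoɲɲak
Rule 2: no segment meets the rule's conditions; no change.

[uteffuɲodʒdʒoɲɲak]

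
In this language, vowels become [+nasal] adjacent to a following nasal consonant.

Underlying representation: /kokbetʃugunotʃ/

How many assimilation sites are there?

1

/u/ before nasal /n/ → [ũ]
1 segment changes.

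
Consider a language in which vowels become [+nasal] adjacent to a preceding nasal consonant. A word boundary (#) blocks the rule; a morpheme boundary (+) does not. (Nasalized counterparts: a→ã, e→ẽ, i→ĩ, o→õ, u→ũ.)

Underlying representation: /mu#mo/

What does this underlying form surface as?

[mũ#mõ]

/u/ after nasal /m/ → [ũ]
/o/ after nasal /m/ → [õ]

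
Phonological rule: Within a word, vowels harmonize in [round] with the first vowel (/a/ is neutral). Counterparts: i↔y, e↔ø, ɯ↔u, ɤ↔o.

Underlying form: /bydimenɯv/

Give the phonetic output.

[bydymønuv]

/i/ harmonizes with /y/ ([+round]) → [y]
/e/ harmonizes with /y/ ([+round]) → [ø]
/ɯ/ harmonizes with /y/ ([+round]) → [u]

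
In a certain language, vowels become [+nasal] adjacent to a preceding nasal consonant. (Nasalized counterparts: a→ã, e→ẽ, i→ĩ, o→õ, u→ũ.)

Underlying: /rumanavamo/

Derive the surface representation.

/a/ after nasal /m/ → [ã]
/a/ after nasal /n/ → [ã]
/o/ after nasal /m/ → [õ]

[rumãnãvamõ]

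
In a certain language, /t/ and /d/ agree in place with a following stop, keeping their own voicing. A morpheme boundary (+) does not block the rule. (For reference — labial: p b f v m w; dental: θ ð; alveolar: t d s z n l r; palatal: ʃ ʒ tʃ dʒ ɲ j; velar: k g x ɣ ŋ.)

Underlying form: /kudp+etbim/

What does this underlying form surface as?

/d/ before /p/ (labial) → [b]
/t/ before /b/ (labial) → [p]

[kubp+epbim]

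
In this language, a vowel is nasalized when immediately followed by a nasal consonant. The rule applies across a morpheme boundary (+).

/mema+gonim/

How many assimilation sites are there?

/e/ before nasal /m/ → [ẽ]
/o/ before nasal /n/ → [õ]
/i/ before nasal /m/ → [ĩ]
3 segments change.

3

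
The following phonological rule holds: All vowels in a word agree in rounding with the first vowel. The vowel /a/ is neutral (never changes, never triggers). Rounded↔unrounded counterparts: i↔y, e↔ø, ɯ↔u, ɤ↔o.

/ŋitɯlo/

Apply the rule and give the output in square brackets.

[ŋitɯlɤ]

/o/ harmonizes with /i/ ([-round]) → [ɤ]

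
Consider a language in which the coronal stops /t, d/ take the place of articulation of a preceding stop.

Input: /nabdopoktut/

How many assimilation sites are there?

2

/d/ after /b/ (labial) → [b]
/t/ after /k/ (velar) → [k]
2 segments change.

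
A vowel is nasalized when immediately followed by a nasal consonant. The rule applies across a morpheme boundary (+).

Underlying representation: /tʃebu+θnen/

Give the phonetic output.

/e/ before nasal /n/ → [ẽ]

[tʃebu+θnẽn]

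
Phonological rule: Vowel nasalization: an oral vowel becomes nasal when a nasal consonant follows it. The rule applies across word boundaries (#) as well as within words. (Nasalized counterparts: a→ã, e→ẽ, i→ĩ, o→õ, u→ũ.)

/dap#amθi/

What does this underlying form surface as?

/a/ before nasal /m/ → [ã]

[dap#ãmθi]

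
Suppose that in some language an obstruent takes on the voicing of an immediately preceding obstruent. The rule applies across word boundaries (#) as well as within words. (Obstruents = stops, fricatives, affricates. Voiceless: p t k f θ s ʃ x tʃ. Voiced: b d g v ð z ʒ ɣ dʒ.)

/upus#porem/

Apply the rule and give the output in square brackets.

no segment meets the rule's conditions; no change.

[upus#porem]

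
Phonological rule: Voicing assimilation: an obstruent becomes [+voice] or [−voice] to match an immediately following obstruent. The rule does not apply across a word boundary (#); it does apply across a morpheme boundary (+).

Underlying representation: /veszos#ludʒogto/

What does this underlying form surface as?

/s/ before /z/ (voiced) → [z]
/g/ before /t/ (voiceless) → [k]

[vezzos#ludʒokto]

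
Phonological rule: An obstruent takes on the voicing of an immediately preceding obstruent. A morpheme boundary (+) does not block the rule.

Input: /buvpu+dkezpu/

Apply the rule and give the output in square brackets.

/p/ after /v/ (voiced) → [b]
/k/ after /d/ (voiced) → [g]
/p/ after /z/ (voiced) → [b]

[buvbu+dgezbu]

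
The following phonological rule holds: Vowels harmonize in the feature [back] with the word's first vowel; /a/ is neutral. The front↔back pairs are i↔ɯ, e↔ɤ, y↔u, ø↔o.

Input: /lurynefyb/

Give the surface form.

/y/ harmonizes with /u/ ([+back]) → [u]
/e/ harmonizes with /u/ ([+back]) → [ɤ]
/y/ harmonizes with /u/ ([+back]) → [u]

[lurunɤfub]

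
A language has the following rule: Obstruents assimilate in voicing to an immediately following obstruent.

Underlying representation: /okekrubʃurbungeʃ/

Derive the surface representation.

[okekrupʃurbungeʃ]

/b/ before /ʃ/ (voiceless) → [p]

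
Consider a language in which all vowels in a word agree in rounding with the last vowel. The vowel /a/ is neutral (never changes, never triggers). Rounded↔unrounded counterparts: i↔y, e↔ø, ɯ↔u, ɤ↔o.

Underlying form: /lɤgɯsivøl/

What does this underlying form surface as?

[logusyvøl]

/ɤ/ harmonizes with /ø/ ([+round]) → [o]
/ɯ/ harmonizes with /ø/ ([+round]) → [u]
/i/ harmonizes with /ø/ ([+round]) → [y]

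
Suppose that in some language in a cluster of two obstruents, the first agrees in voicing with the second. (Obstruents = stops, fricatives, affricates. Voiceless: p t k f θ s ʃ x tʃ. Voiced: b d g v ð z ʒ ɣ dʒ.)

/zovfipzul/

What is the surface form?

/v/ before /f/ (voiceless) → [f]
/p/ before /z/ (voiced) → [b]

[zoffibzul]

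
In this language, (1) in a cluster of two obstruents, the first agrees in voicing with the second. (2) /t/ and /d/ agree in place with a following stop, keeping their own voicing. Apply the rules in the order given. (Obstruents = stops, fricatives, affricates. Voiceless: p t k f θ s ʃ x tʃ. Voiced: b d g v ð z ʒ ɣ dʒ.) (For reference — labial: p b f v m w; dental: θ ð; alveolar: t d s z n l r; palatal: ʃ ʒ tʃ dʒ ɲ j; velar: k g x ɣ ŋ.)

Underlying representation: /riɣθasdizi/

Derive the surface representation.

Rule 1: /ɣ/ before /θ/ (voiceless) → [x]
Rule 1: /s/ before /d/ (voiced) → [z]
After rule 1: rixθazdizi
Rule 2: no segment meets the rule's conditions; no change.

[rixθazdizi]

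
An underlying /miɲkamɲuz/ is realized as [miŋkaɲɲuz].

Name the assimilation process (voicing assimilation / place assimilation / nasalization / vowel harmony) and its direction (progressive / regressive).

place assimilation, regressive

/ɲ/→[ŋ] /m/→[ɲ].
Each target copies a feature from the following segment, so the direction is regressive.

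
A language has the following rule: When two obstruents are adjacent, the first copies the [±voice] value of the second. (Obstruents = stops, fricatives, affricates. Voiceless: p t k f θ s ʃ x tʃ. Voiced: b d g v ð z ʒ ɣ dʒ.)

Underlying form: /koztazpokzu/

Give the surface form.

/z/ before /t/ (voiceless) → [s]
/z/ before /p/ (voiceless) → [s]
/k/ before /z/ (voiced) → [g]

[kostaspogzu]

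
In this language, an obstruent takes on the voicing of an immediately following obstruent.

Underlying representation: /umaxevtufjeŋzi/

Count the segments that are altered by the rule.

/v/ before /t/ (voiceless) → [f]
1 segment changes.

1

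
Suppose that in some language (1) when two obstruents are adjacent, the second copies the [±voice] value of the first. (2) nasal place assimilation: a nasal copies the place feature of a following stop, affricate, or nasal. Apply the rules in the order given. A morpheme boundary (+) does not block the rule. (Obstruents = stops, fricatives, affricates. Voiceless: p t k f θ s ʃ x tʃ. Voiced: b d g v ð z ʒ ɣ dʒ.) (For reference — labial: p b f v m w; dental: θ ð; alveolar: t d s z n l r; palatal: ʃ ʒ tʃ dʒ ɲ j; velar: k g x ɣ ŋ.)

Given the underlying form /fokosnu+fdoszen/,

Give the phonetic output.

[fokosnu+ftossen]

Rule 1: /d/ after /f/ (voiceless) → [t]
Rule 1: /z/ after /s/ (voiceless) → [s]
After rule 1: fokosnu+ftossen
Rule 2: no segment meets the rule's conditions; no change.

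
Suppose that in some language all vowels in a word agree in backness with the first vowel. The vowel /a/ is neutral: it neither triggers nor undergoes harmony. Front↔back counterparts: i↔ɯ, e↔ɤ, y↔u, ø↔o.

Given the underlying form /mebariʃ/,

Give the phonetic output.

no segment meets the rule's conditions; no change.

[mebariʃ]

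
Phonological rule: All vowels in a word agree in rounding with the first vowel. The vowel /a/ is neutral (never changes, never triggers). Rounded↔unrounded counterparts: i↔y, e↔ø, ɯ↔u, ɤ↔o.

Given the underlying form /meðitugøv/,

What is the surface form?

/u/ harmonizes with /e/ ([-round]) → [ɯ]
/ø/ harmonizes with /e/ ([-round]) → [e]

[meðitɯgev]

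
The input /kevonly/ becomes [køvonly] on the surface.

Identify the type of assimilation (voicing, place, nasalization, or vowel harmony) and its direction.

/e/→[ø].
Vowels agree with the last vowel, so the harmony is regressive.

vowel harmony, regressive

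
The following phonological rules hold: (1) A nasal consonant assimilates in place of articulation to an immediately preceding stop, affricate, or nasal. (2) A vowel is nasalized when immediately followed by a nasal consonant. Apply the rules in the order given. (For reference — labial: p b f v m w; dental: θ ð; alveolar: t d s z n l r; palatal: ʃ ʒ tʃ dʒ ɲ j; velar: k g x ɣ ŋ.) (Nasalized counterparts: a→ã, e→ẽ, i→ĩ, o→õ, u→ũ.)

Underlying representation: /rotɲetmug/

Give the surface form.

[rotnetnug]

Rule 1: /ɲ/ after /t/ (alveolar) → [n]
Rule 1: /m/ after /t/ (alveolar) → [n]
After rule 1: rotnetnug
Rule 2: no segment meets the rule's conditions; no change.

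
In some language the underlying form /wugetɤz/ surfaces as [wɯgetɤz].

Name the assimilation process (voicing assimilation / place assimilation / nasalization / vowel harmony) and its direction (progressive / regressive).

/u/→[ɯ].
Vowels agree with the last vowel, so the harmony is regressive.

vowel harmony, regressive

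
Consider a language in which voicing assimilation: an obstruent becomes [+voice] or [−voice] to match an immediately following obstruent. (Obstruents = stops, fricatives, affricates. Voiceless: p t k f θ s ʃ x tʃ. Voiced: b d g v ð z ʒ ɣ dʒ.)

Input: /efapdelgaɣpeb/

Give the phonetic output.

[efabdelgaxpeb]

/p/ before /d/ (voiced) → [b]
/ɣ/ before /p/ (voiceless) → [x]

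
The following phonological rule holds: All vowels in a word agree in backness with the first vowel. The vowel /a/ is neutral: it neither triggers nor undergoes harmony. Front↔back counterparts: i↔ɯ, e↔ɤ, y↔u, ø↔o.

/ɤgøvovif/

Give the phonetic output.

[ɤgovovɯf]

/ø/ harmonizes with /ɤ/ ([+back]) → [o]
/i/ harmonizes with /ɤ/ ([+back]) → [ɯ]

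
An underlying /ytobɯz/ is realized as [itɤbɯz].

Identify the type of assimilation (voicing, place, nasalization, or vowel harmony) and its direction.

/y/→[i] /o/→[ɤ].
Vowels agree with the last vowel, so the harmony is regressive.

vowel harmony, regressive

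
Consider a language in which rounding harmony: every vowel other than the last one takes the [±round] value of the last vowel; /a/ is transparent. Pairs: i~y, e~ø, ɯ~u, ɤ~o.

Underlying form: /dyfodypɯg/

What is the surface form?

/y/ harmonizes with /ɯ/ ([-round]) → [i]
/o/ harmonizes with /ɯ/ ([-round]) → [ɤ]
/y/ harmonizes with /ɯ/ ([-round]) → [i]

[difɤdipɯg]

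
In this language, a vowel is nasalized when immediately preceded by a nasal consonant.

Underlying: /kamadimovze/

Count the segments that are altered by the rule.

/a/ after nasal /m/ → [ã]
/o/ after nasal /m/ → [õ]
2 segments change.

2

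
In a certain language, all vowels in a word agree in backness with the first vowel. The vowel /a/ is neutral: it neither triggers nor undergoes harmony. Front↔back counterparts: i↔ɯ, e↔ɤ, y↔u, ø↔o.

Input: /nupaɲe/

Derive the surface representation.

[nupaɲɤ]

/e/ harmonizes with /u/ ([+back]) → [ɤ]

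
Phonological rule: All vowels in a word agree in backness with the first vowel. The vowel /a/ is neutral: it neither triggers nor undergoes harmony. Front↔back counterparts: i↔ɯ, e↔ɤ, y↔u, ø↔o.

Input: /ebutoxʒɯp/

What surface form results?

[ebytøxʒip]

/u/ harmonizes with /e/ ([-back]) → [y]
/o/ harmonizes with /e/ ([-back]) → [ø]
/ɯ/ harmonizes with /e/ ([-back]) → [i]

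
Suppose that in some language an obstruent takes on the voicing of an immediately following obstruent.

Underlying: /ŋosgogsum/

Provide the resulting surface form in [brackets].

[ŋozgoksum]

/s/ before /g/ (voiced) → [z]
/g/ before /s/ (voiceless) → [k]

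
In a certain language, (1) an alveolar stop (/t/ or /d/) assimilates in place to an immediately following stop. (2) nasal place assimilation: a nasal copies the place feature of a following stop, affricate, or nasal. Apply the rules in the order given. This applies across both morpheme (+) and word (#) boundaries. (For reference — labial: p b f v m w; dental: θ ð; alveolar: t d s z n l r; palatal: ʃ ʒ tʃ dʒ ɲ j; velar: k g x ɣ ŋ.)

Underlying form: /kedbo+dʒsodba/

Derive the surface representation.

Rule 1: /d/ before /b/ (labial) → [b]
Rule 1: /d/ before /b/ (labial) → [b]
After rule 1: kebbo+dʒsobba
Rule 2: no segment meets the rule's conditions; no change.

[kebbo+dʒsobba]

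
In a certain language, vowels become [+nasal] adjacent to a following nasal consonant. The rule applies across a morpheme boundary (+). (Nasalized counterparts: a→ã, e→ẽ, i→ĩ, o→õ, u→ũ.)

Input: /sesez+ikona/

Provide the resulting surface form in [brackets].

[sesez+ikõna]

/o/ before nasal /n/ → [õ]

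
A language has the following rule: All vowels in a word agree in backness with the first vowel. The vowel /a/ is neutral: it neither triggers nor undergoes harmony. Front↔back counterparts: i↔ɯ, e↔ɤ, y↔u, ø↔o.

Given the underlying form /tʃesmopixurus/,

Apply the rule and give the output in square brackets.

/o/ harmonizes with /e/ ([-back]) → [ø]
/u/ harmonizes with /e/ ([-back]) → [y]
/u/ harmonizes with /e/ ([-back]) → [y]

[tʃesmøpixyrys]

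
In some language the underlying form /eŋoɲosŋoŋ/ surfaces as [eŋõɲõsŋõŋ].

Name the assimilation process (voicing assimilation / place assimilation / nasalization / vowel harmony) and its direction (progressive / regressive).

/o/→[õ] /o/→[õ] /o/→[õ].
Each target copies a feature from the preceding segment, so the direction is progressive.

nasalization, progressive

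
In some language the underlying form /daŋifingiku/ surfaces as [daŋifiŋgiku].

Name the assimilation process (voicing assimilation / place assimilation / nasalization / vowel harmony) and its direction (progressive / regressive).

/n/→[ŋ].
Each target copies a feature from the following segment, so the direction is regressive.

place assimilation, regressive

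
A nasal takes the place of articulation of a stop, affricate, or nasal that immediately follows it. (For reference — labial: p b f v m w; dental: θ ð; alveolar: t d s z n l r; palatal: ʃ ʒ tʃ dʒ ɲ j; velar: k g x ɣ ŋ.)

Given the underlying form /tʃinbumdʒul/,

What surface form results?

[tʃimbuɲdʒul]

/n/ before /b/ (labial) → [m]
/m/ before /dʒ/ (palatal) → [ɲ]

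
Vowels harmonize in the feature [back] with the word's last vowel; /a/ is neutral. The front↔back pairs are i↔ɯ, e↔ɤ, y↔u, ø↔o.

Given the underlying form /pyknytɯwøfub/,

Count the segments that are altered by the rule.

3

/y/ harmonizes with /u/ ([+back]) → [u]
/y/ harmonizes with /u/ ([+back]) → [u]
/ø/ harmonizes with /u/ ([+back]) → [o]
3 segments change.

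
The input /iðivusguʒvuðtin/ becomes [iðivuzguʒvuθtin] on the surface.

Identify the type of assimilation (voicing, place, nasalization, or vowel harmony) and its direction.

/s/→[z] /ð/→[θ].
Each target copies a feature from the following segment, so the direction is regressive.

voicing assimilation, regressive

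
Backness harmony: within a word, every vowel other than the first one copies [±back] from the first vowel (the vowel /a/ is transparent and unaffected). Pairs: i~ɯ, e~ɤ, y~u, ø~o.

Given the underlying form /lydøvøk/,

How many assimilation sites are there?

0

No segment meets the rule's conditions.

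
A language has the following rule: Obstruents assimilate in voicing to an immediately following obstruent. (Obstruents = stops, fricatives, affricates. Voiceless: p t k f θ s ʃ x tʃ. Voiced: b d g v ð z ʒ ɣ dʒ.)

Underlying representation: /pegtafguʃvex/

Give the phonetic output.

/g/ before /t/ (voiceless) → [k]
/f/ before /g/ (voiced) → [v]
/ʃ/ before /v/ (voiced) → [ʒ]

[pektavguʒvex]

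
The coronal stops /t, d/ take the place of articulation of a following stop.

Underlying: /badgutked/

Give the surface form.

/d/ before /g/ (velar) → [g]
/t/ before /k/ (velar) → [k]

[baggukked]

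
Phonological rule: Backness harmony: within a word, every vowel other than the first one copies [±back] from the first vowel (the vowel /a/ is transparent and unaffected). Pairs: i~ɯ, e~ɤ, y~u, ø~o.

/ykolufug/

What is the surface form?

/o/ harmonizes with /y/ ([-back]) → [ø]
/u/ harmonizes with /y/ ([-back]) → [y]
/u/ harmonizes with /y/ ([-back]) → [y]

[ykølyfyg]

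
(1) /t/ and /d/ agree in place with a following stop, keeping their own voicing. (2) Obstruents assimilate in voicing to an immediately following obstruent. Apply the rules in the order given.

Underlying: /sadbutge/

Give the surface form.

[sabbugge]

Rule 1: /d/ before /b/ (labial) → [b]
Rule 1: /t/ before /g/ (velar) → [k]
After rule 1: sabbukge
Rule 2: /k/ before /g/ (voiced) → [g]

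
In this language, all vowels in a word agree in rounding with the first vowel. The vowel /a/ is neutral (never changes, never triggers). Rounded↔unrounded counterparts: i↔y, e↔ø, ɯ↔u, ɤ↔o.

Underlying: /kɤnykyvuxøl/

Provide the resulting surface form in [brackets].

[kɤnikivɯxel]

/y/ harmonizes with /ɤ/ ([-round]) → [i]
/y/ harmonizes with /ɤ/ ([-round]) → [i]
/u/ harmonizes with /ɤ/ ([-round]) → [ɯ]
/ø/ harmonizes with /ɤ/ ([-round]) → [e]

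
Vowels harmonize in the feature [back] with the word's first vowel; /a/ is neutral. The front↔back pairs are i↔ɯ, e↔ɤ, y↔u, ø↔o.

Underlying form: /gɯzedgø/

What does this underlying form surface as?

[gɯzɤdgo]

/e/ harmonizes with /ɯ/ ([+back]) → [ɤ]
/ø/ harmonizes with /ɯ/ ([+back]) → [o]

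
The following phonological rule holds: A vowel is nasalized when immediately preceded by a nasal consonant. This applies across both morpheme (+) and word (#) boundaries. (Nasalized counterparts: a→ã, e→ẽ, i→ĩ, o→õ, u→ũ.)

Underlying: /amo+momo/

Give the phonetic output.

/o/ after nasal /m/ → [õ]
/o/ after nasal /m/ → [õ]
/o/ after nasal /m/ → [õ]

[amõ+mõmõ]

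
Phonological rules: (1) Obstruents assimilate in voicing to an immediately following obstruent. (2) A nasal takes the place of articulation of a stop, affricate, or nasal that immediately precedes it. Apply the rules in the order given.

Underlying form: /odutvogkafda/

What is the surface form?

[odudvokkavda]

Rule 1: /t/ before /v/ (voiced) → [d]
Rule 1: /g/ before /k/ (voiceless) → [k]
Rule 1: /f/ before /d/ (voiced) → [v]
After rule 1: odudvokkavda
Rule 2: no segment meets the rule's conditions; no change.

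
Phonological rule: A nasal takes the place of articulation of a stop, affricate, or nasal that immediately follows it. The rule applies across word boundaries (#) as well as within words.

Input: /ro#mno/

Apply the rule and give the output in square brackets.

/m/ before /n/ (alveolar) → [n]

[ro#nno]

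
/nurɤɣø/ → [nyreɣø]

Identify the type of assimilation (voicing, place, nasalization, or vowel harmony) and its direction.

vowel harmony, regressive

/u/→[y] /ɤ/→[e].
Vowels agree with the last vowel, so the harmony is regressive.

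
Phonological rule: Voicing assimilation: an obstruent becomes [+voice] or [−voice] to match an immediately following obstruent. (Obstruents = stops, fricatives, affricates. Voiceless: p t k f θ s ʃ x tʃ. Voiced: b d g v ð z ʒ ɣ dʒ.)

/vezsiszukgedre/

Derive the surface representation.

/z/ before /s/ (voiceless) → [s]
/s/ before /z/ (voiced) → [z]
/k/ before /g/ (voiced) → [g]

[vessizzuggedre]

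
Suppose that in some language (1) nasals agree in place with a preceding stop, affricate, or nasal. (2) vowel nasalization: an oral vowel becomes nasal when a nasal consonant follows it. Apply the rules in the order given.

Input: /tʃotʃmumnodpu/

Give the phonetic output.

[tʃotʃɲũmmodpu]

Rule 1: /m/ after /tʃ/ (palatal) → [ɲ]
Rule 1: /n/ after /m/ (labial) → [m]
After rule 1: tʃotʃɲummodpu
Rule 2: /u/ before nasal /m/ → [ũ]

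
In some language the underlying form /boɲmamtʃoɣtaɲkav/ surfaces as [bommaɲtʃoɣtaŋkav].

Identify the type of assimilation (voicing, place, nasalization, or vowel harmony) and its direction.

/ɲ/→[m] /m/→[ɲ] /ɲ/→[ŋ].
Each target copies a feature from the following segment, so the direction is regressive.

place assimilation, regressive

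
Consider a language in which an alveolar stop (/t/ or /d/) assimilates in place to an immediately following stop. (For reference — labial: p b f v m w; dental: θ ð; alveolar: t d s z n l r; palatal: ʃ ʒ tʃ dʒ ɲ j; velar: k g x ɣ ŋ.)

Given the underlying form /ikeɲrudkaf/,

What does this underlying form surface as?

[ikeɲrugkaf]

/d/ before /k/ (velar) → [g]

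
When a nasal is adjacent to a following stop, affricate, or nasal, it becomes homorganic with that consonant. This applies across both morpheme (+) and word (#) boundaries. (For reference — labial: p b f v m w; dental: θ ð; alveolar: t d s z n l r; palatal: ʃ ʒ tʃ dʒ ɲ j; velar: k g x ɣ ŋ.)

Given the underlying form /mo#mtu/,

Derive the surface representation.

[mo#ntu]

/m/ before /t/ (alveolar) → [n]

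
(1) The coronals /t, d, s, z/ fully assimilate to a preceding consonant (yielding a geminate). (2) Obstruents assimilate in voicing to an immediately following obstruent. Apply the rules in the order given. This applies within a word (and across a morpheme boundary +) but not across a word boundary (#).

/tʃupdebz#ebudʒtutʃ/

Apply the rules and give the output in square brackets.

[tʃuppebb#ebudʒdʒutʃ]

Rule 1: /d/ after /p/ → [p] (total assimilation)
Rule 1: /z/ after /b/ → [b] (total assimilation)
Rule 1: /t/ after /dʒ/ → [dʒ] (total assimilation)
After rule 1: tʃuppebb#ebudʒdʒutʃ
Rule 2: no segment meets the rule's conditions; no change.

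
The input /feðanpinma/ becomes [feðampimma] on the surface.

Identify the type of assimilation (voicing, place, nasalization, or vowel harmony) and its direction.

place assimilation, regressive

/n/→[m] /n/→[m].
Each target copies a feature from the following segment, so the direction is regressive.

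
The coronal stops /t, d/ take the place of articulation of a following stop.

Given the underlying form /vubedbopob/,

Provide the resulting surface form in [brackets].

[vubebbopob]

/d/ before /b/ (labial) → [b]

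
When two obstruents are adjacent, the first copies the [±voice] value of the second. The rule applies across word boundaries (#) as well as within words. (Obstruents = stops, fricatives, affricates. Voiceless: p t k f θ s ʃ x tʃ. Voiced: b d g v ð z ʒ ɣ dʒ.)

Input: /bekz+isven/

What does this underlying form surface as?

[begz+izven]

/k/ before /z/ (voiced) → [g]
/s/ before /v/ (voiced) → [z]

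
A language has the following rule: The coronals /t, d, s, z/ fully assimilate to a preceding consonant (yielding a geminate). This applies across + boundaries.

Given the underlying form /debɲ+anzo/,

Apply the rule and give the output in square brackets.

/z/ after /n/ → [n] (total assimilation)

[debɲ+anno]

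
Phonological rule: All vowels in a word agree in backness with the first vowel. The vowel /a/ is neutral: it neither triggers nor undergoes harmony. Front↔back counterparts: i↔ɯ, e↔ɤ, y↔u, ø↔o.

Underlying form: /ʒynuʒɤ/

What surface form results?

/u/ harmonizes with /y/ ([-back]) → [y]
/ɤ/ harmonizes with /y/ ([-back]) → [e]

[ʒynyʒe]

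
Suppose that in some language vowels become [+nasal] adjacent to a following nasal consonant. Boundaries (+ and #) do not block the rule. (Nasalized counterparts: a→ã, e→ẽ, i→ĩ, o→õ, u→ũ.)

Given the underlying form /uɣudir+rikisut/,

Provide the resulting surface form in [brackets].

no segment meets the rule's conditions; no change.

[uɣudir+rikisut]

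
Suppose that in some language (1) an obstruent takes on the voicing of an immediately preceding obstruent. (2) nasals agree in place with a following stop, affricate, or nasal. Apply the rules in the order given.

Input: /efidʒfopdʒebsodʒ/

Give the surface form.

[efidʒvoptʃebzodʒ]

Rule 1: /f/ after /dʒ/ (voiced) → [v]
Rule 1: /dʒ/ after /p/ (voiceless) → [tʃ]
Rule 1: /s/ after /b/ (voiced) → [z]
After rule 1: efidʒvoptʃebzodʒ
Rule 2: no segment meets the rule's conditions; no change.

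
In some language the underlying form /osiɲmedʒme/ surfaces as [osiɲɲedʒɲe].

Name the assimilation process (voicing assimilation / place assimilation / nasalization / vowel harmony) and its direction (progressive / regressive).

/m/→[ɲ] /m/→[ɲ].
Each target copies a feature from the preceding segment, so the direction is progressive.

place assimilation, progressive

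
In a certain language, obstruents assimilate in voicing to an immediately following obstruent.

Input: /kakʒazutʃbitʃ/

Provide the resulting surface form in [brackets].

[kagʒazudʒbitʃ]

/k/ before /ʒ/ (voiced) → [g]
/tʃ/ before /b/ (voiced) → [dʒ]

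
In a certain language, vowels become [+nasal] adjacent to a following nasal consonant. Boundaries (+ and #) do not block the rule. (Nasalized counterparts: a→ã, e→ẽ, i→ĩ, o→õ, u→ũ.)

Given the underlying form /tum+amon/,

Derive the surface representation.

[tũm+ãmõn]

/u/ before nasal /m/ → [ũ]
/a/ before nasal /m/ → [ã]
/o/ before nasal /n/ → [õ]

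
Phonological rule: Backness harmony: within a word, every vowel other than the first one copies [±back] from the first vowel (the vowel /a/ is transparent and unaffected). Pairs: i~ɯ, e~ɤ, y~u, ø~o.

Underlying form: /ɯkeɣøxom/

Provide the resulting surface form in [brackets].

[ɯkɤɣoxom]

/e/ harmonizes with /ɯ/ ([+back]) → [ɤ]
/ø/ harmonizes with /ɯ/ ([+back]) → [o]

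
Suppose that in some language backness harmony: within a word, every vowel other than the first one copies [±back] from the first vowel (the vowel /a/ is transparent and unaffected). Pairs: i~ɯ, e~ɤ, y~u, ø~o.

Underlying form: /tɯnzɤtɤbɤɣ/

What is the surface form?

[tɯnzɤtɤbɤɣ]

no segment meets the rule's conditions; no change.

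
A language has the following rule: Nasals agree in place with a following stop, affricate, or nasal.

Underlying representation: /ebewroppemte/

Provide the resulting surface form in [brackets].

/m/ before /t/ (alveolar) → [n]

[ebewroppente]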